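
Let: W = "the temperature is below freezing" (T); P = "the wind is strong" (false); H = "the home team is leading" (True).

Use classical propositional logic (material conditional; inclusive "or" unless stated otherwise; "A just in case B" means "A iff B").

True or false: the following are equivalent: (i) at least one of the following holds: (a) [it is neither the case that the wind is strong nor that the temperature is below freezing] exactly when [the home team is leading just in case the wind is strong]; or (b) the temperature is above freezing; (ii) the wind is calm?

true

Parsed as (((P nor W) <-> (H <-> P)) | ~W) <-> ~P

P nor W = F nor T = F
H <-> P = T <-> F = F
(P nor W) <-> (H <-> P) = F <-> F = T
~W = ~T = F
((P nor W) <-> (H <-> P)) | ~W = T | F = T
~P = ~F = T
(((P nor W) <-> (H <-> P)) | ~W) <-> ~P = T <-> T = T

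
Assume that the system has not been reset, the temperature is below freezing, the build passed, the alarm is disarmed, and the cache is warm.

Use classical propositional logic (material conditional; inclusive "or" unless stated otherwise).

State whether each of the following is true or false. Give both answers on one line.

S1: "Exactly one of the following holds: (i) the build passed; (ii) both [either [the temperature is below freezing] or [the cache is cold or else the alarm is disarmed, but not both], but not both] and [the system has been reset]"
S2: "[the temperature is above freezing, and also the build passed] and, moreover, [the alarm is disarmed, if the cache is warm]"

S1 true, S2 false

Let S = "the build passed" (True), V = "the temperature is below freezing" (True), G = "the cache is warm" (True), P = "the alarm is armed" (False), L = "the system has been reset" (False).

S1: In symbols: S xor ((V xor (not G xor not P)) and L)

not G = not True = False
not P = not False = True
not G xor not P = False xor True = True
V xor (not G xor not P) = True xor True = False
(V xor (not G xor not P)) and L = False and False = False
S xor ((V xor (not G xor not P)) and L) = True xor False = True
Thus S1 is true.

S2: In symbols: (not V and S) and (G -> not P)

not V = not True = False
not V and S = False and True = False
not P = not False = True
G -> not P = True -> True = True
(not V and S) and (G -> not P) = False and True = False
So S2 is false.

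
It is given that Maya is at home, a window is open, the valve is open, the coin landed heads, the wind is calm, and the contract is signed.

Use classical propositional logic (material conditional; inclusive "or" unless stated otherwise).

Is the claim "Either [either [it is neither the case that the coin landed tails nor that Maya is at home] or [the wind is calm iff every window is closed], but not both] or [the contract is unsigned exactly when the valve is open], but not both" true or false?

false

Let L = "the coin landed heads" (True), W = "Maya is at home" (True), V = "the wind is strong" (False), H = "a window is open" (True), Q = "the contract is signed" (True), D = "the valve is open" (True).
In symbols: ((not L nor W) xor (not V iff not H)) xor (not Q iff D)

not L = not True = False
not L nor W = False nor True = False
not V = not False = True
not H = not True = False
not V iff not H = True iff False = False
(not L nor W) xor (not V iff not H) = False xor False = False
not Q = not True = False
not Q iff D = False iff True = False
((not L nor W) xor (not V iff not H)) xor (not Q iff D) = False xor False = False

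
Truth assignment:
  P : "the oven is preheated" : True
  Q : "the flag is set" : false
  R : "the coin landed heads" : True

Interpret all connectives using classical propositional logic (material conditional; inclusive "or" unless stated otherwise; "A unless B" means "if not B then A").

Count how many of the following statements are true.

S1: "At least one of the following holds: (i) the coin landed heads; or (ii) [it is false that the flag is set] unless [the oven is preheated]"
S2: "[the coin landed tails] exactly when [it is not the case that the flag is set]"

1

S1: Parsed as R ∨ (¬Q ∨ P)

¬Q = ¬F = T
¬Q ∨ P = T ∨ T = T
R ∨ (¬Q ∨ P) = T ∨ T = T
So S1 is true.

S2: In symbols: ¬R ↔ ¬Q

¬R = ¬T = F
¬Q = ¬F = T
¬R ↔ ¬Q = F ↔ T = F
So S2 is false.

1 of the 2 statements is true.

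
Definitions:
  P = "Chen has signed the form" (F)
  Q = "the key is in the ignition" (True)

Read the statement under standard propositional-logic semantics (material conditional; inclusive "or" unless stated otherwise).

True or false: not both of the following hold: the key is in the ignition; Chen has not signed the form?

This is Q nand ~P.

~P = ~F = T
Q nand ~P = T nand T = F

false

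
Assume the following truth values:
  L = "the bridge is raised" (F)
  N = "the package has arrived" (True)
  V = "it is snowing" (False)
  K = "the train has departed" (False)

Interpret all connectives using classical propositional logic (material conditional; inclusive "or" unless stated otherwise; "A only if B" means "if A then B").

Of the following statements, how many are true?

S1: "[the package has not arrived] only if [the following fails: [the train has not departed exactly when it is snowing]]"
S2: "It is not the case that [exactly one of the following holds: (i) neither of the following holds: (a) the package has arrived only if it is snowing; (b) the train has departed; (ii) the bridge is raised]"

S1: This is ~N -> ~(~K <-> V).

~N = ~T = F
~K = ~F = T
~K <-> V = T <-> F = F
~(~K <-> V) = ~F = T
~N -> ~(~K <-> V) = F -> T = T
So S1 is true.

S2: This is ~(((N -> V) nor K) xor L).

N -> V = T -> F = F
(N -> V) nor K = F nor F = T
((N -> V) nor K) xor L = T xor F = T
~(((N -> V) nor K) xor L) = ~T = F
Hence S2 is false.

True statements: 1.

1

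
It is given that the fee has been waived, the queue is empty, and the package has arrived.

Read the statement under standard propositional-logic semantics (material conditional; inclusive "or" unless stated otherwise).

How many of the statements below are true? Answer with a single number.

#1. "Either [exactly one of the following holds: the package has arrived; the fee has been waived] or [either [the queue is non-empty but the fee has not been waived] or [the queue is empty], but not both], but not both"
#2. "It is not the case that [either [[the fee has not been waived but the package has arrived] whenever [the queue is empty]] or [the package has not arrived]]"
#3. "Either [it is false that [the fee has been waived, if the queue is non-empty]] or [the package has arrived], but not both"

Let R = "the package has arrived" (T), P = "the fee has been waived" (T), Q = "the queue is empty" (T).

#1: Parsed as (R xor P) xor ((~Q & ~P) xor Q)

R xor P = T xor T = F
~Q = ~T = F
~P = ~T = F
~Q & ~P = F & F = F
(~Q & ~P) xor Q = F xor T = T
(R xor P) xor ((~Q & ~P) xor Q) = F xor T = T
Hence #1 is true.

#2: Formalization: ~((Q -> (~P & R)) | ~R)

~P = ~T = F
~P & R = F & T = F
Q -> (~P & R) = T -> F = F
~R = ~T = F
(Q -> (~P & R)) | ~R = F | F = F
~((Q -> (~P & R)) | ~R) = ~F = T
Thus #2 is true.

#3: In symbols: ~(~Q -> P) xor R

~Q = ~T = F
~Q -> P = F -> T = T
~(~Q -> P) = ~T = F
~(~Q -> P) xor R = F xor T = T
Thus #3 is true.

True statements: 3.

3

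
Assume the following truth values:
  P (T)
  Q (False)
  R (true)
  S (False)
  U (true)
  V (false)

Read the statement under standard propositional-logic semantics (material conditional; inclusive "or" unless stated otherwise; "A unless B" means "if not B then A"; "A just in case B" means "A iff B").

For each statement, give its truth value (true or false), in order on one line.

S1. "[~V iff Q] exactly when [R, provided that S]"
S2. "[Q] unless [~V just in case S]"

S1: In symbols: (~V <-> Q) <-> (S -> R)

~V = ~F = T
~V <-> Q = T <-> F = F
S -> R = F -> T = T
(~V <-> Q) <-> (S -> R) = F <-> T = F
Thus S1 is false.

S2: This is Q | (~V <-> S).

~V = ~F = T
~V <-> S = T <-> F = F
Q | (~V <-> S) = F | F = F
So S2 is false.

S1 false; S2 false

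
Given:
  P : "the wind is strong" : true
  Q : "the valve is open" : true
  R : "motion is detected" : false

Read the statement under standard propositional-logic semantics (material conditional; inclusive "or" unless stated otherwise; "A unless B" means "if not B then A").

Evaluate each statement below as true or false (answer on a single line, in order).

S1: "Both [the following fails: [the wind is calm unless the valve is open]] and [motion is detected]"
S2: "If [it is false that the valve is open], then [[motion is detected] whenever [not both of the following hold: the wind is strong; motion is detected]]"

S1: This is ~(~P | Q) & R.

~P = ~T = F
~P | Q = F | T = T
~(~P | Q) = ~T = F
~(~P | Q) & R = F & F = F
Hence S1 is false.

S2: In symbols: ~Q -> ((P nand R) -> R)

~Q = ~T = F
P nand R = T nand F = T
(P nand R) -> R = T -> F = F
~Q -> ((P nand R) -> R) = F -> F = T
Hence S2 is true.

S1 false, S2 true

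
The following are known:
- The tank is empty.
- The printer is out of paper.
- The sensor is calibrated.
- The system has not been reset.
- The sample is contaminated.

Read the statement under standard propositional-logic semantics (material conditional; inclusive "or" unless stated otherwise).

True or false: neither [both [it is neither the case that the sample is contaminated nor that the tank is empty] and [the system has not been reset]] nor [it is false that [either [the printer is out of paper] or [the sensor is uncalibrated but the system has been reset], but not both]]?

The statement is true.

Let U = "the sample is contaminated" (T), P = "the tank is full" (F), S = "the system has been reset" (F), Q = "the printer has paper" (F), R = "the sensor is calibrated" (T).
Parsed as ((U ↓ ¬P) ∧ ¬S) ↓ ¬(¬Q ⊕ (¬R ∧ S))

¬P = ¬F = T
U ↓ ¬P = T ↓ T = F
¬S = ¬F = T
(U ↓ ¬P) ∧ ¬S = F ∧ T = F
¬Q = ¬F = T
¬R = ¬T = F
¬R ∧ S = F ∧ F = F
¬Q ⊕ (¬R ∧ S) = T ⊕ F = T
¬(¬Q ⊕ (¬R ∧ S)) = ¬T = F
((U ↓ ¬P) ∧ ¬S) ↓ ¬(¬Q ⊕ (¬R ∧ S)) = F ↓ F = T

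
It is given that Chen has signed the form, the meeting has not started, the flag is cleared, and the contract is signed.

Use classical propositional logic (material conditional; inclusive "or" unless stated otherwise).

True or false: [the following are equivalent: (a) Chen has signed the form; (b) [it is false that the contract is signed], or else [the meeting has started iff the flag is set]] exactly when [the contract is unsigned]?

False.

Let K = "Chen has signed the form" (True), H = "the contract is signed" (True), R = "the meeting has started" (False), U = "the flag is set" (False).
This is (K iff (not H or (R iff U))) iff not H.

not H = not True = False
R iff U = False iff False = True
not H or (R iff U) = False or True = True
K iff (not H or (R iff U)) = True iff True = True
not H = not True = False
(K iff (not H or (R iff U))) iff not H = True iff False = False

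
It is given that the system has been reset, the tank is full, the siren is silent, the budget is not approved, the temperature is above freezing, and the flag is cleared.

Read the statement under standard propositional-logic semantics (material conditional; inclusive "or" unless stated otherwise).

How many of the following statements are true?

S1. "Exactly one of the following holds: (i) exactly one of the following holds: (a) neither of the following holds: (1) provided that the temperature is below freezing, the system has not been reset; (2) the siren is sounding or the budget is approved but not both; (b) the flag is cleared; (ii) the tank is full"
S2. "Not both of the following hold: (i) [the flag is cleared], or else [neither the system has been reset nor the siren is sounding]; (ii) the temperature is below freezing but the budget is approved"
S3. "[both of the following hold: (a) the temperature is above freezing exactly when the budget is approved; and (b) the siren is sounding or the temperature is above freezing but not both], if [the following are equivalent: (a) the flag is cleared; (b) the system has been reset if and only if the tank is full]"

Let M = "the temperature is below freezing" (False), S = "the system has been reset" (True), G = "the siren is sounding" (False), R = "the budget is approved" (False), K = "the flag is set" (False), D = "the tank is full" (True).

S1: Formalization: (((M -> not S) nor (G xor R)) xor not K) xor D

not S = not True = False
M -> not S = False -> False = True
G xor R = False xor False = False
(M -> not S) nor (G xor R) = True nor False = False
not K = not False = True
((M -> not S) nor (G xor R)) xor not K = False xor True = True
(((M -> not S) nor (G xor R)) xor not K) xor D = True xor True = False
Hence S1 is false.

S2: This is (not K or (S nor G)) nand (M and R).

not K = not False = True
S nor G = True nor False = False
not K or (S nor G) = True or False = True
M and R = False and False = False
(not K or (S nor G)) nand (M and R) = True nand False = True
So S2 is true.

S3: In symbols: (not K iff (S iff D)) -> ((not M iff R) and (G xor not M))

not K = not False = True
S iff D = True iff True = True
not K iff (S iff D) = True iff True = True
not M = not False = True
not M iff R = True iff False = False
not M = not False = True
G xor not M = False xor True = True
(not M iff R) and (G xor not M) = False and True = False
(not K iff (S iff D)) -> ((not M iff R) and (G xor not M)) = True -> False = False
Hence S3 is false.

True statements: 1 (S2).

1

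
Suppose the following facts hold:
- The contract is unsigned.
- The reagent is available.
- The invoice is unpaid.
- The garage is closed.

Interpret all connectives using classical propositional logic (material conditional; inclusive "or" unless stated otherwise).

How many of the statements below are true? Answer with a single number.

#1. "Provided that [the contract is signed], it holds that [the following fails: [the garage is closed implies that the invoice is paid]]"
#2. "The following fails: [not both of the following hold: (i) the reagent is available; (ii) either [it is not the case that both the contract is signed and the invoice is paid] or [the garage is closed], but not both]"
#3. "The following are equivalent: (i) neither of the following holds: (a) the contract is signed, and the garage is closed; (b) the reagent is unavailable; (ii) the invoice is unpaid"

Let P = "the contract is signed" (False), S = "the garage is closed" (True), R = "the invoice is paid" (False), Q = "the reagent is available" (True).

#1: This is P -> not (S -> R).

S -> R = True -> False = False
not (S -> R) = not False = True
P -> not (S -> R) = False -> True = True
Thus #1 is true.

#2: This is not (Q nand ((P nand R) xor S)).

P nand R = False nand False = True
(P nand R) xor S = True xor True = False
Q nand ((P nand R) xor S) = True nand False = True
not (Q nand ((P nand R) xor S)) = not True = False
So #2 is false.

#3: In symbols: ((P and S) nor not Q) iff not R

P and S = False and True = False
not Q = not True = False
(P and S) nor not Q = False nor False = True
not R = not False = True
((P and S) nor not Q) iff not R = True iff True = True
Thus #3 is true.

Count: 2.

2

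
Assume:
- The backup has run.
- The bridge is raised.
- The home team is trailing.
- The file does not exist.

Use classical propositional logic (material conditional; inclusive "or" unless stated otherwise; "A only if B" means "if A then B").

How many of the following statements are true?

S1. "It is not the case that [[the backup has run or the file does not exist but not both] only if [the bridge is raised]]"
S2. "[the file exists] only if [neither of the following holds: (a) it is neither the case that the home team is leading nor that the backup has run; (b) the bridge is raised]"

Let P = "the backup has run" (True), S = "the file exists" (False), Q = "the bridge is raised" (True), R = "the home team is leading" (False).

S1: In symbols: not ((P xor not S) -> Q)

not S = not False = True
P xor not S = True xor True = False
(P xor not S) -> Q = False -> True = True
not ((P xor not S) -> Q) = not True = False
So S1 is false.

S2: This is S -> ((R nor P) nor Q).

R nor P = False nor True = False
(R nor P) nor Q = False nor True = False
S -> ((R nor P) nor Q) = False -> False = True
So S2 is true.

1 of the 2 statements is true.

1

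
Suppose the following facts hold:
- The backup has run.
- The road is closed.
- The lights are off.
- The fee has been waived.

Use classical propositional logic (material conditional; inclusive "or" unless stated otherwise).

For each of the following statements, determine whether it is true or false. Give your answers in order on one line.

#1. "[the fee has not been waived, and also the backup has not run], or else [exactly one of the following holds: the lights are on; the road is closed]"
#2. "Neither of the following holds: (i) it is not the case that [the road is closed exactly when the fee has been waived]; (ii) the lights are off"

#1 T / #2 F

Let S = "the fee has been waived" (T), P = "the backup has run" (T), R = "the lights are on" (F), Q = "the road is closed" (T).

#1: Formalization: (~S & ~P) | (R xor Q)

~S = ~T = F
~P = ~T = F
~S & ~P = F & F = F
R xor Q = F xor T = T
(~S & ~P) | (R xor Q) = F | T = T
Thus #1 is true.

#2: Formalization: ~(Q <-> S) nor ~R

Q <-> S = T <-> T = T
~(Q <-> S) = ~T = F
~R = ~F = T
~(Q <-> S) nor ~R = F nor T = F
So #2 is false.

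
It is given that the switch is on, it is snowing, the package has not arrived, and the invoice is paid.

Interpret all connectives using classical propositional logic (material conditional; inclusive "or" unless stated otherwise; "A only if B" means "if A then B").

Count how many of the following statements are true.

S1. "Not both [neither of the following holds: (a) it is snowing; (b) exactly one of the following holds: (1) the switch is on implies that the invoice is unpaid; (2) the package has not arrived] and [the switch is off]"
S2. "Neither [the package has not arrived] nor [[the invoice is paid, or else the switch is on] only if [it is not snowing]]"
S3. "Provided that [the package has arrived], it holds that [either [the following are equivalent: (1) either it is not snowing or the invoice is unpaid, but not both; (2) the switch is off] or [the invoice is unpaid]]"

2

Let Q = "it is snowing" (True), P = "the switch is on" (True), S = "the invoice is paid" (True), R = "the package has arrived" (False).

S1: This is (Q nor ((P -> not S) xor not R)) nand not P.

not S = not True = False
P -> not S = True -> False = False
not R = not False = True
(P -> not S) xor not R = False xor True = True
Q nor ((P -> not S) xor not R) = True nor True = False
not P = not True = False
(Q nor ((P -> not S) xor not R)) nand not P = False nand False = True
So S1 is true.

S2: Formalization: not R nor ((S or P) -> not Q)

not R = not False = True
S or P = True or True = True
not Q = not True = False
(S or P) -> not Q = True -> False = False
not R nor ((S or P) -> not Q) = True nor False = False
Thus S2 is false.

S3: This is R -> (((not Q xor not S) iff not P) or not S).

not Q = not True = False
not S = not True = False
not Q xor not S = False xor False = False
not P = not True = False
(not Q xor not S) iff not P = False iff False = True
not S = not True = False
((not Q xor not S) iff not P) or not S = True or False = True
R -> (((not Q xor not S) iff not P) or not S) = False -> True = True
So S3 is true.

2 of the 3 statements are true (S1, S3).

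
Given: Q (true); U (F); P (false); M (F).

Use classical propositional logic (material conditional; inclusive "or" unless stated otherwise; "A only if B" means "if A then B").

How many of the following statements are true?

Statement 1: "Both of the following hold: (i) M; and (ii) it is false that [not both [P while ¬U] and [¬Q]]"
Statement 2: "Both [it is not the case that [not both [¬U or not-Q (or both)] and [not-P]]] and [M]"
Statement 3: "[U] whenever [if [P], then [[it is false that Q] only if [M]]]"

Statement 1: Parsed as M and not ((P and not U) nand not Q)

not U = not False = True
P and not U = False and True = False
not Q = not True = False
(P and not U) nand not Q = False nand False = True
not ((P and not U) nand not Q) = not True = False
M and not ((P and not U) nand not Q) = False and False = False
Thus Statement 1 is false.

Statement 2: In symbols: not ((not U or not Q) nand not P) and M

not U = not False = True
not Q = not True = False
not U or not Q = True or False = True
not P = not False = True
(not U or not Q) nand not P = True nand True = False
not ((not U or not Q) nand not P) = not False = True
not ((not U or not Q) nand not P) and M = True and False = False
Thus Statement 2 is false.

Statement 3: Formalization: (P -> (not Q -> M)) -> U

not Q = not True = False
not Q -> M = False -> False = True
P -> (not Q -> M) = False -> True = True
(P -> (not Q -> M)) -> U = True -> False = False
Thus Statement 3 is false.

True statements: 0 (none).

0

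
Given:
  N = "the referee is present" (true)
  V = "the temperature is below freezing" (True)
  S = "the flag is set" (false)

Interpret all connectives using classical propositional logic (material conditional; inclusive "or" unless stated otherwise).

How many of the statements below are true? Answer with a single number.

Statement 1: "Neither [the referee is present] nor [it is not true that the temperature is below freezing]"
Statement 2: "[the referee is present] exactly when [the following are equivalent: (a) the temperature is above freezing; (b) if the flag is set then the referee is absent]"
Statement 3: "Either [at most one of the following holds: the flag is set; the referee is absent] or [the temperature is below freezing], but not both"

0

Statement 1: Formalization: N nor not V

not V = not True = False
N nor not V = True nor False = False
Thus Statement 1 is false.

Statement 2: In symbols: N iff (not V iff (S -> not N))

not V = not True = False
not N = not True = False
S -> not N = False -> False = True
not V iff (S -> not N) = False iff True = False
N iff (not V iff (S -> not N)) = True iff False = False
Thus Statement 2 is false.

Statement 3: In symbols: (S nand not N) xor V

not N = not True = False
S nand not N = False nand False = True
(S nand not N) xor V = True xor True = False
Hence Statement 3 is false.

Count: 0.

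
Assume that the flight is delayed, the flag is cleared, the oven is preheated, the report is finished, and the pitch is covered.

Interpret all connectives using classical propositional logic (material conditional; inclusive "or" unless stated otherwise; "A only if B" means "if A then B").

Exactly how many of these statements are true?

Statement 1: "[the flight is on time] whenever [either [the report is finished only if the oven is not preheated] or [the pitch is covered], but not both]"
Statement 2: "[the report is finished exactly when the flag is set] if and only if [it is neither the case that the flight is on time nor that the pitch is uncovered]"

0

Let N = "the report is finished" (T), R = "the oven is preheated" (T), U = "the pitch is covered" (T), K = "the flight is delayed" (T), P = "the flag is set" (F).

Statement 1: In symbols: ((N → ¬R) ⊕ U) → ¬K

¬R = ¬T = F
N → ¬R = T → F = F
(N → ¬R) ⊕ U = F ⊕ T = T
¬K = ¬T = F
((N → ¬R) ⊕ U) → ¬K = T → F = F
So Statement 1 is false.

Statement 2: Formalization: (N ↔ P) ↔ (¬K ↓ ¬U)

N ↔ P = T ↔ F = F
¬K = ¬T = F
¬U = ¬T = F
¬K ↓ ¬U = F ↓ F = T
(N ↔ P) ↔ (¬K ↓ ¬U) = F ↔ T = F
Thus Statement 2 is false.

Count: 0.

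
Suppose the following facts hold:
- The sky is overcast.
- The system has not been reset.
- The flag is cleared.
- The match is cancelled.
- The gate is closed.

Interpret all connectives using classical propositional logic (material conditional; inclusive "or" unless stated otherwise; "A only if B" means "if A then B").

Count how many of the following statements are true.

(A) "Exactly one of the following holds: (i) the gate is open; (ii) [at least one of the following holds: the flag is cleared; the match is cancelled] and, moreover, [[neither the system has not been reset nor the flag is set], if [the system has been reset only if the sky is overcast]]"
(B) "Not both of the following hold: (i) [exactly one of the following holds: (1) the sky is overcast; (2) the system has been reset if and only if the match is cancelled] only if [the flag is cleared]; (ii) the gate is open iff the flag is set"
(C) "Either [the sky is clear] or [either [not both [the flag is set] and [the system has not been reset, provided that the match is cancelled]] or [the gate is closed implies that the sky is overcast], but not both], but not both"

0

Let N = "the gate is open" (F), U = "the flag is set" (F), P = "the match is cancelled" (T), G = "the system has been reset" (F), D = "the sky is overcast" (T).

(A): Parsed as N ⊕ ((¬U ∨ P) ∧ ((G → D) → (¬G ↓ U)))

¬U = ¬F = T
¬U ∨ P = T ∨ T = T
G → D = F → T = T
¬G = ¬F = T
¬G ↓ U = T ↓ F = F
(G → D) → (¬G ↓ U) = T → F = F
(¬U ∨ P) ∧ ((G → D) → (¬G ↓ U)) = T ∧ F = F
N ⊕ ((¬U ∨ P) ∧ ((G → D) → (¬G ↓ U))) = F ⊕ F = F
Hence (A) is false.

(B): This is ((D ⊕ (G ↔ P)) → ¬U) ↑ (N ↔ U).

G ↔ P = F ↔ T = F
D ⊕ (G ↔ P) = T ⊕ F = T
¬U = ¬F = T
(D ⊕ (G ↔ P)) → ¬U = T → T = T
N ↔ U = F ↔ F = T
((D ⊕ (G ↔ P)) → ¬U) ↑ (N ↔ U) = T ↑ T = F
So (B) is false.

(C): This is ¬D ⊕ ((U ↑ (P → ¬G)) ⊕ (¬N → D)).

¬D = ¬T = F
¬G = ¬F = T
P → ¬G = T → T = T
U ↑ (P → ¬G) = F ↑ T = T
¬N = ¬F = T
¬N → D = T → T = T
(U ↑ (P → ¬G)) ⊕ (¬N → D) = T ⊕ T = F
¬D ⊕ ((U ↑ (P → ¬G)) ⊕ (¬N → D)) = F ⊕ F = F
So (C) is false.

True statements: 0 (none).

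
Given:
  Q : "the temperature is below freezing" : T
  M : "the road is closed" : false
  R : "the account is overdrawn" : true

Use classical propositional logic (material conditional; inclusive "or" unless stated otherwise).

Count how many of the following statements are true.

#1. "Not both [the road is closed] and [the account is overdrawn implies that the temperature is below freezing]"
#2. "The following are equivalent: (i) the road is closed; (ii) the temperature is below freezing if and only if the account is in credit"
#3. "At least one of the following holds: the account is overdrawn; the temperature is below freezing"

#1: Formalization: M ↑ (R → Q)

R → Q = T → T = T
M ↑ (R → Q) = F ↑ T = T
Hence #1 is true.

#2: In symbols: M ↔ (Q ↔ ¬R)

¬R = ¬T = F
Q ↔ ¬R = T ↔ F = F
M ↔ (Q ↔ ¬R) = F ↔ F = T
Hence #2 is true.

#3: Parsed as R ∨ Q

R ∨ Q = T ∨ T = T
Hence #3 is true.

3 of the 3 statements are true.

3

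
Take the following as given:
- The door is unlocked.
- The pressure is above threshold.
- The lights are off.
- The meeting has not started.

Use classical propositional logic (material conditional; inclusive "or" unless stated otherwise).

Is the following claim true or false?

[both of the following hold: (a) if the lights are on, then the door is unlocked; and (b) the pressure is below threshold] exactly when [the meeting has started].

Let R = "the lights are on" (F), P = "the door is locked" (F), Q = "the pressure is above threshold" (T), S = "the meeting has started" (F).
Parsed as ((R → ¬P) ∧ ¬Q) ↔ S

¬P = ¬F = T
R → ¬P = F → T = T
¬Q = ¬T = F
(R → ¬P) ∧ ¬Q = T ∧ F = F
((R → ¬P) ∧ ¬Q) ↔ S = F ↔ F = T

true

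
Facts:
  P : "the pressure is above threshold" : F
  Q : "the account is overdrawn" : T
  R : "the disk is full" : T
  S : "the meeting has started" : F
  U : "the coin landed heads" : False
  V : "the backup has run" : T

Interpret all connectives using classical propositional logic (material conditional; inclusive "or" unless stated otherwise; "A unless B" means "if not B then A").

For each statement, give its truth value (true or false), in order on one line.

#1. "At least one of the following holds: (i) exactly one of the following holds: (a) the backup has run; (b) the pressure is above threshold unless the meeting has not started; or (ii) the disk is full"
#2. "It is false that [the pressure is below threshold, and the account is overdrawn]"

#1 True / #2 False

#1: In symbols: (V ⊕ (P ∨ ¬S)) ∨ R

¬S = ¬F = T
P ∨ ¬S = F ∨ T = T
V ⊕ (P ∨ ¬S) = T ⊕ T = F
(V ⊕ (P ∨ ¬S)) ∨ R = F ∨ T = T
Thus #1 is true.

#2: This is ¬(¬P ∧ Q).

¬P = ¬F = T
¬P ∧ Q = T ∧ T = T
¬(¬P ∧ Q) = ¬T = F
Hence #2 is false.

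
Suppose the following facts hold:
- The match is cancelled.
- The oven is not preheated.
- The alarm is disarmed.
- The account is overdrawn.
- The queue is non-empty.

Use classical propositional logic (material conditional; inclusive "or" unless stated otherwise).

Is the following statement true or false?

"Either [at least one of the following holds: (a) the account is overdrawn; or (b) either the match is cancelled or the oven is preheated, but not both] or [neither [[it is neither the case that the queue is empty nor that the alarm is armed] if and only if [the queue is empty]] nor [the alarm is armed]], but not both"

Let P = "the account is overdrawn" (T), M = "the match is cancelled" (T), S = "the oven is preheated" (F), G = "the queue is empty" (F), R = "the alarm is armed" (F).
In symbols: (P | (M xor S)) xor (((G nor R) <-> G) nor R)

M xor S = T xor F = T
P | (M xor S) = T | T = T
G nor R = F nor F = T
(G nor R) <-> G = T <-> F = F
((G nor R) <-> G) nor R = F nor F = T
(P | (M xor S)) xor (((G nor R) <-> G) nor R) = T xor T = F

The statement is false.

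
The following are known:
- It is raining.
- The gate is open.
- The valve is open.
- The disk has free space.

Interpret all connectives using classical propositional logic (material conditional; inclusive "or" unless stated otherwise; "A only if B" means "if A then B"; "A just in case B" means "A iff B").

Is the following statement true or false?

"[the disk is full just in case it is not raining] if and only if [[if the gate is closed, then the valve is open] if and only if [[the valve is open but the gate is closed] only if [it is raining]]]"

The statement is true.

Let K = "the disk is full" (F), D = "it is raining" (T), Q = "the gate is open" (T), N = "the valve is open" (T).
In symbols: (K ↔ ¬D) ↔ ((¬Q → N) ↔ ((N ∧ ¬Q) → D))

¬D = ¬T = F
K ↔ ¬D = F ↔ F = T
¬Q = ¬T = F
¬Q → N = F → T = T
¬Q = ¬T = F
N ∧ ¬Q = T ∧ F = F
(N ∧ ¬Q) → D = F → T = T
(¬Q → N) ↔ ((N ∧ ¬Q) → D) = T ↔ T = T
(K ↔ ¬D) ↔ ((¬Q → N) ↔ ((N ∧ ¬Q) → D)) = T ↔ T = T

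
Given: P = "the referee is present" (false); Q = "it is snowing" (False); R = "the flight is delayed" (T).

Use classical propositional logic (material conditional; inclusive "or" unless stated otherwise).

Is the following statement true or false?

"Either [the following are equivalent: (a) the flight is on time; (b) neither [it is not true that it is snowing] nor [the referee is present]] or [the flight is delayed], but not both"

false

Values: R=T, Q=F, P=F.
Formalization: (¬R ↔ (¬Q ↓ P)) ⊕ R

¬R = ¬T = F
¬Q = ¬F = T
¬Q ↓ P = T ↓ F = F
¬R ↔ (¬Q ↓ P) = F ↔ F = T
(¬R ↔ (¬Q ↓ P)) ⊕ R = T ⊕ T = F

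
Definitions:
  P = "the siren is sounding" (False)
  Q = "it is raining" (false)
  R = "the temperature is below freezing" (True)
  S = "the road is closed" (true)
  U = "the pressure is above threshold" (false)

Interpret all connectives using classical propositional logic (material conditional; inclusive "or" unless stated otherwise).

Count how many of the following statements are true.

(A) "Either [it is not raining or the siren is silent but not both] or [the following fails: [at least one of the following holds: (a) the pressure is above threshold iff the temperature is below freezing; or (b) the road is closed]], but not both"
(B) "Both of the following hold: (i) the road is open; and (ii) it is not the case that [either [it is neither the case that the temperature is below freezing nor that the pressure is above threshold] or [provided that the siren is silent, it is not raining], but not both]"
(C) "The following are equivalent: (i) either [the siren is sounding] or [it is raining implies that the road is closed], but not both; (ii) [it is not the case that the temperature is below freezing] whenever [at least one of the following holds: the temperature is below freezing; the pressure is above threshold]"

(A): This is (¬Q ⊕ ¬P) ⊕ ¬((U ↔ R) ∨ S).

¬Q = ¬F = T
¬P = ¬F = T
¬Q ⊕ ¬P = T ⊕ T = F
U ↔ R = F ↔ T = F
(U ↔ R) ∨ S = F ∨ T = T
¬((U ↔ R) ∨ S) = ¬T = F
(¬Q ⊕ ¬P) ⊕ ¬((U ↔ R) ∨ S) = F ⊕ F = F
Thus (A) is false.

(B): This is ¬S ∧ ¬((R ↓ U) ⊕ (¬P → ¬Q)).

¬S = ¬T = F
R ↓ U = T ↓ F = F
¬P = ¬F = T
¬Q = ¬F = T
¬P → ¬Q = T → T = T
(R ↓ U) ⊕ (¬P → ¬Q) = F ⊕ T = T
¬((R ↓ U) ⊕ (¬P → ¬Q)) = ¬T = F
¬S ∧ ¬((R ↓ U) ⊕ (¬P → ¬Q)) = F ∧ F = F
Hence (B) is false.

(C): This is (P ⊕ (Q → S)) ↔ ((R ∨ U) → ¬R).

Q → S = F → T = T
P ⊕ (Q → S) = F ⊕ T = T
R ∨ U = T ∨ F = T
¬R = ¬T = F
(R ∨ U) → ¬R = T → F = F
(P ⊕ (Q → S)) ↔ ((R ∨ U) → ¬R) = T ↔ F = F
So (C) is false.

True statements: 0 (none).

0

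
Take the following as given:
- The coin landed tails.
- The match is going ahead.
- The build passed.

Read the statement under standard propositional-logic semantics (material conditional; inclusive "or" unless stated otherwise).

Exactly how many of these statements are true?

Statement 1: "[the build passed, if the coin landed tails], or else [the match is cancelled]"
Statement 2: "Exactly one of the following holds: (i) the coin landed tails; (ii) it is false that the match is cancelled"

1

Let P = "the coin landed heads" (F), R = "the build passed" (T), Q = "the match is cancelled" (F).

Statement 1: In symbols: (¬P → R) ∨ Q

¬P = ¬F = T
¬P → R = T → T = T
(¬P → R) ∨ Q = T ∨ F = T
Hence Statement 1 is true.

Statement 2: Parsed as ¬P ⊕ ¬Q

¬P = ¬F = T
¬Q = ¬F = T
¬P ⊕ ¬Q = T ⊕ T = F
Hence Statement 2 is false.

True statements: 1 (Statement 1).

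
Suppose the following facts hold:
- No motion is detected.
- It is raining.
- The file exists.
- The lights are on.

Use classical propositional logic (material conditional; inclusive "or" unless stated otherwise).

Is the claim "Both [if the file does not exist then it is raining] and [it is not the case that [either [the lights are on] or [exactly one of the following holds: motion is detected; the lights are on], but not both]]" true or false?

True.

Let R = "the file exists" (T), Q = "it is raining" (T), S = "the lights are on" (T), P = "motion is detected" (F).
Parsed as (¬R → Q) ∧ ¬(S ⊕ (P ⊕ S))

¬R = ¬T = F
¬R → Q = F → T = T
P ⊕ S = F ⊕ T = T
S ⊕ (P ⊕ S) = T ⊕ T = F
¬(S ⊕ (P ⊕ S)) = ¬F = T
(¬R → Q) ∧ ¬(S ⊕ (P ⊕ S)) = T ∧ T = T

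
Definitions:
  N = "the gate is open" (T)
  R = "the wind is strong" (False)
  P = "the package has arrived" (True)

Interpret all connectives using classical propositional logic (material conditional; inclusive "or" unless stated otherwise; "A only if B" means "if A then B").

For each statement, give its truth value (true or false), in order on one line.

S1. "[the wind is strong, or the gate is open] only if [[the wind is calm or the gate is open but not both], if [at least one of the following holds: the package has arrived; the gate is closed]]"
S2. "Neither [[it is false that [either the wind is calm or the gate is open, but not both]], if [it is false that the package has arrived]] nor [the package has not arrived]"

S1 F / S2 F

S1: In symbols: (R ∨ N) → ((P ∨ ¬N) → (¬R ⊕ N))

R ∨ N = F ∨ T = T
¬N = ¬T = F
P ∨ ¬N = T ∨ F = T
¬R = ¬F = T
¬R ⊕ N = T ⊕ T = F
(P ∨ ¬N) → (¬R ⊕ N) = T → F = F
(R ∨ N) → ((P ∨ ¬N) → (¬R ⊕ N)) = T → F = F
So S1 is false.

S2: Formalization: (¬P → ¬(¬R ⊕ N)) ↓ ¬P

¬P = ¬T = F
¬R = ¬F = T
¬R ⊕ N = T ⊕ T = F
¬(¬R ⊕ N) = ¬F = T
¬P → ¬(¬R ⊕ N) = F → T = T
¬P = ¬T = F
(¬P → ¬(¬R ⊕ N)) ↓ ¬P = T ↓ F = F
Hence S2 is false.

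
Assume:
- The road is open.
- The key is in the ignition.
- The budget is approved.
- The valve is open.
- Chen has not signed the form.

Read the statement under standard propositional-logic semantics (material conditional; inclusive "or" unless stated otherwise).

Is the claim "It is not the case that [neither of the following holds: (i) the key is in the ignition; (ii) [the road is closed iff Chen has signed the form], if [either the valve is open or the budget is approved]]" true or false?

Let R = "the key is in the ignition" (T), H = "the valve is open" (T), D = "the budget is approved" (T), V = "the road is closed" (F), Q = "Chen has signed the form" (F).
Parsed as ~(R nor ((H | D) -> (V <-> Q)))

H | D = T | T = T
V <-> Q = F <-> F = T
(H | D) -> (V <-> Q) = T -> T = T
R nor ((H | D) -> (V <-> Q)) = T nor T = F
~(R nor ((H | D) -> (V <-> Q))) = ~F = T

true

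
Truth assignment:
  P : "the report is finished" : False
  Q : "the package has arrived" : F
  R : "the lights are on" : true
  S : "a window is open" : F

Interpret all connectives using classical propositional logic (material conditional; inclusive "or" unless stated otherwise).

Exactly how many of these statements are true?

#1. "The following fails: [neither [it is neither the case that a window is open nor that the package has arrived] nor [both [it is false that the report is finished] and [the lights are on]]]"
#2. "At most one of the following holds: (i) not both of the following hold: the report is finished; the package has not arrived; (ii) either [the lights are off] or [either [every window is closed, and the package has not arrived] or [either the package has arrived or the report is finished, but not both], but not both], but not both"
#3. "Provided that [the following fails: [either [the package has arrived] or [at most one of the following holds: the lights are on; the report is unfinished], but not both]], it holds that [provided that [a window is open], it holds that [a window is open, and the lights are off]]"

#1: Formalization: ¬((S ↓ Q) ↓ (¬P ∧ R))

S ↓ Q = F ↓ F = T
¬P = ¬F = T
¬P ∧ R = T ∧ T = T
(S ↓ Q) ↓ (¬P ∧ R) = T ↓ T = F
¬((S ↓ Q) ↓ (¬P ∧ R)) = ¬F = T
Hence #1 is true.

#2: Parsed as (P ↑ ¬Q) ↑ (¬R ⊕ ((¬S ∧ ¬Q) ⊕ (Q ⊕ P)))

¬Q = ¬F = T
P ↑ ¬Q = F ↑ T = T
¬R = ¬T = F
¬S = ¬F = T
¬Q = ¬F = T
¬S ∧ ¬Q = T ∧ T = T
Q ⊕ P = F ⊕ F = F
(¬S ∧ ¬Q) ⊕ (Q ⊕ P) = T ⊕ F = T
¬R ⊕ ((¬S ∧ ¬Q) ⊕ (Q ⊕ P)) = F ⊕ T = T
(P ↑ ¬Q) ↑ (¬R ⊕ ((¬S ∧ ¬Q) ⊕ (Q ⊕ P))) = T ↑ T = F
Thus #2 is false.

#3: In symbols: ¬(Q ⊕ (R ↑ ¬P)) → (S → (S ∧ ¬R))

¬P = ¬F = T
R ↑ ¬P = T ↑ T = F
Q ⊕ (R ↑ ¬P) = F ⊕ F = F
¬(Q ⊕ (R ↑ ¬P)) = ¬F = T
¬R = ¬T = F
S ∧ ¬R = F ∧ F = F
S → (S ∧ ¬R) = F → F = T
¬(Q ⊕ (R ↑ ¬P)) → (S → (S ∧ ¬R)) = T → T = T
Thus #3 is true.

True statements: 2 (#1, #3).

2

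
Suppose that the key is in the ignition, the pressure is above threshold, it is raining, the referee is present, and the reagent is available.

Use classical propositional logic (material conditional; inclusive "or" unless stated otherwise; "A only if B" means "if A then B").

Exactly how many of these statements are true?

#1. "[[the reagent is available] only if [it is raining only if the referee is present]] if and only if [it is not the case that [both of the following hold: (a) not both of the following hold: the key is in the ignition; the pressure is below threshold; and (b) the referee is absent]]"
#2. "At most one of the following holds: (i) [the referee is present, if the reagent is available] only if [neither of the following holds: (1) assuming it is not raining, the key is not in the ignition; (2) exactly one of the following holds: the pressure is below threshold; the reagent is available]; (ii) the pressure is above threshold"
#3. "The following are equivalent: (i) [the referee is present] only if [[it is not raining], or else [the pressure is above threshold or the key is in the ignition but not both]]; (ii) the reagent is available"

2

Let M = "the reagent is available" (T), S = "it is raining" (T), R = "the referee is present" (T), W = "the key is in the ignition" (T), K = "the pressure is above threshold" (T).

#1: In symbols: (M → (S → R)) ↔ ¬((W ↑ ¬K) ∧ ¬R)

S → R = T → T = T
M → (S → R) = T → T = T
¬K = ¬T = F
W ↑ ¬K = T ↑ F = T
¬R = ¬T = F
(W ↑ ¬K) ∧ ¬R = T ∧ F = F
¬((W ↑ ¬K) ∧ ¬R) = ¬F = T
(M → (S → R)) ↔ ¬((W ↑ ¬K) ∧ ¬R) = T ↔ T = T
So #1 is true.

#2: In symbols: ((M → R) → ((¬S → ¬W) ↓ (¬K ⊕ M))) ↑ K

M → R = T → T = T
¬S = ¬T = F
¬W = ¬T = F
¬S → ¬W = F → F = T
¬K = ¬T = F
¬K ⊕ M = F ⊕ T = T
(¬S → ¬W) ↓ (¬K ⊕ M) = T ↓ T = F
(M → R) → ((¬S → ¬W) ↓ (¬K ⊕ M)) = T → F = F
((M → R) → ((¬S → ¬W) ↓ (¬K ⊕ M))) ↑ K = F ↑ T = T
Hence #2 is true.

#3: This is (R → (¬S ∨ (K ⊕ W))) ↔ M.

¬S = ¬T = F
K ⊕ W = T ⊕ T = F
¬S ∨ (K ⊕ W) = F ∨ F = F
R → (¬S ∨ (K ⊕ W)) = T → F = F
(R → (¬S ∨ (K ⊕ W))) ↔ M = F ↔ T = F
Thus #3 is false.

True statements: 2 (#1, #2).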